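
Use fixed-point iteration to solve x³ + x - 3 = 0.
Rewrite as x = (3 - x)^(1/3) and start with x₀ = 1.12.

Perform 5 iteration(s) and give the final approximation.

Equation: x³ + x - 3 = 0
Fixed-point form: x = (3 - x)^(1/3)
x₀ = 1.12

x_1 = g(1.120000) = 1.234201
x_2 = g(1.234201) = 1.208687
x_3 = g(1.208687) = 1.214480
x_4 = g(1.214480) = 1.213170
x_5 = g(1.213170) = 1.213466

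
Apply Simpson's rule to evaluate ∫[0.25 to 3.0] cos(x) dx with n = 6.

f(x) = cos(x)
a = 0.25, b = 3.0, n = 6
h = (b - a)/n = 0.458333

Simpson's rule: (h/3)[f(x₀) + 4f(x₁) + 2f(x₂) + ... + f(xₙ)]

x_0 = 0.2500, f(x_0) = 0.968912, coefficient = 1
x_1 = 0.7083, f(x_1) = 0.759447, coefficient = 4
x_2 = 1.1667, f(x_2) = 0.393219, coefficient = 2
x_3 = 1.6250, f(x_3) = -0.054177, coefficient = 4
x_4 = 2.0833, f(x_4) = -0.490390, coefficient = 2
x_5 = 2.5417, f(x_5) = -0.825377, coefficient = 4
x_6 = 3.0000, f(x_6) = -0.989992, coefficient = 1

I ≈ (0.458333/3) × -0.695852 = -0.106311
Exact value: -0.106284
Error: 0.000027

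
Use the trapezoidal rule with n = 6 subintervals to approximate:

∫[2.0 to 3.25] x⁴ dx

f(x) = x⁴
a = 2.0, b = 3.25, n = 6
h = (b - a)/n = 0.208333

Trapezoidal rule: (h/2)[f(x₀) + 2f(x₁) + 2f(x₂) + ... + f(xₙ)]

x_0 = 2.0000, f(x_0) = 16.000000, coefficient = 1
x_1 = 2.2083, f(x_1) = 23.782555, coefficient = 2
x_2 = 2.4167, f(x_2) = 34.108845, coefficient = 2
x_3 = 2.6250, f(x_3) = 47.480713, coefficient = 2
x_4 = 2.8333, f(x_4) = 64.445216, coefficient = 2
x_5 = 3.0417, f(x_5) = 85.594621, coefficient = 2
x_6 = 3.2500, f(x_6) = 111.566406, coefficient = 1

I ≈ (0.208333/2) × 638.390306 = 66.498990
Exact value: 66.118164
Error: 0.380826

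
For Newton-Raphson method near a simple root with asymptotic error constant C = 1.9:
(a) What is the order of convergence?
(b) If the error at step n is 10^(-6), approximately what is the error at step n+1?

(a) Newton-Raphson has quadratic (order 2) convergence near simple roots.
    This means |e_{n+1}| ≈ C|e_n|².

(b) With |e_n| = 10^(-6) and C = 1.9:
    |e_{n+1}| ≈ 1.9 × (10^(-6))² = 1.9 × 10^(-12)

(a) 2 (quadratic); (b) |e_{n+1}| ≈ 1.900e-12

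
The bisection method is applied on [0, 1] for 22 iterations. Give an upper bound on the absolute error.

Bisection error bound: |error| ≤ (b-a)/2^n
|error| ≤ (1 - 0)/2^22 = 1/2^22
|error| ≤ 0.0000002384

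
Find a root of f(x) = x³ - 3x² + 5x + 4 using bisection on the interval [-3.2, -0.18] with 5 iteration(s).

f(x) = x³ - 3x² + 5x + 4
Initial interval: [-3.2, -0.18]

Iteration 1:
  c_1 = (-3.200000 + (-0.180000))/2 = -1.690000
  f(c_1) = f(-1.690000) = -17.845109
  f(a) × f(c) ≥ 0, new interval: [-1.690000, -0.180000]
Iteration 2:
  c_2 = (-1.690000 + (-0.180000))/2 = -0.935000
  f(c_2) = f(-0.935000) = -4.115075
  f(a) × f(c) ≥ 0, new interval: [-0.935000, -0.180000]
Iteration 3:
  c_3 = (-0.935000 + (-0.180000))/2 = -0.557500
  f(c_3) = f(-0.557500) = 0.106807
  f(a) × f(c) < 0, new interval: [-0.935000, -0.557500]
Iteration 4:
  c_4 = (-0.935000 + (-0.557500))/2 = -0.746250
  f(c_4) = f(-0.746250) = -1.817496
  f(a) × f(c) ≥ 0, new interval: [-0.746250, -0.557500]
Iteration 5:
  c_5 = (-0.746250 + (-0.557500))/2 = -0.651875
  f(c_5) = f(-0.651875) = -0.811206
  f(a) × f(c) ≥ 0, new interval: [-0.651875, -0.557500]

After 5 iteration(s), the approximation is c_5 = -0.651875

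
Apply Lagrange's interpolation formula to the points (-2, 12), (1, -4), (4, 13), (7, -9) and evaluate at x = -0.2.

Lagrange interpolation formula:
P(x) = Σ yᵢ × Lᵢ(x)
where Lᵢ(x) = Π_{j≠i} (x - xⱼ)/(xᵢ - xⱼ)

L_0(-0.2) = (-0.2 - 1)/(-2 - 1) × (-0.2 - 4)/(-2 - 4) × (-0.2 - 7)/(-2 - 7) = 0.224000
L_1(-0.2) = (-0.2 - (-2))/(1 - (-2)) × (-0.2 - 4)/(1 - 4) × (-0.2 - 7)/(1 - 7) = 1.008000
L_2(-0.2) = (-0.2 - (-2))/(4 - (-2)) × (-0.2 - 1)/(4 - 1) × (-0.2 - 7)/(4 - 7) = -0.288000
L_3(-0.2) = (-0.2 - (-2))/(7 - (-2)) × (-0.2 - 1)/(7 - 1) × (-0.2 - 4)/(7 - 4) = 0.056000

P(-0.2) = 12×L_0(-0.2) + (-4)×L_1(-0.2) + 13×L_2(-0.2) + (-9)×L_3(-0.2)
P(-0.2) = -5.592000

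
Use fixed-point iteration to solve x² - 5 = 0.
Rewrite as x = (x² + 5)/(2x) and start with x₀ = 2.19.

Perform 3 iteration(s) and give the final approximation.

Equation: x² - 5 = 0
Fixed-point form: x = (x² + 5)/(2x)
x₀ = 2.19

x_1 = g(2.190000) = 2.236553
x_2 = g(2.236553) = 2.236068
x_3 = g(2.236068) = 2.236068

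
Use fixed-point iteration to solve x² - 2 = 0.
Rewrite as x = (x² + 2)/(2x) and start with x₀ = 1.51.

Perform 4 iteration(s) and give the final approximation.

Equation: x² - 2 = 0
Fixed-point form: x = (x² + 2)/(2x)
x₀ = 1.51

x_1 = g(1.510000) = 1.417252
x_2 = g(1.417252) = 1.414217
x_3 = g(1.414217) = 1.414214
x_4 = g(1.414214) = 1.414214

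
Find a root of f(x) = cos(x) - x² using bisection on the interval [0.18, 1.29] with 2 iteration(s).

f(x) = cos(x) - x²
Initial interval: [0.18, 1.29]

Iteration 1:
  c_1 = (0.180000 + 1.290000)/2 = 0.735000
  f(c_1) = f(0.735000) = 0.201606
  f(a) × f(c) ≥ 0, new interval: [0.735000, 1.290000]
Iteration 2:
  c_2 = (0.735000 + 1.290000)/2 = 1.012500
  f(c_2) = f(1.012500) = -0.495414
  f(a) × f(c) < 0, new interval: [0.735000, 1.012500]

After 2 iteration(s), the approximation is c_2 = 1.012500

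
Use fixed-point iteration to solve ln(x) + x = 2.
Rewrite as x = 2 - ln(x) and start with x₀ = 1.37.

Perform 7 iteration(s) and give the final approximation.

Equation: ln(x) + x = 2
Fixed-point form: x = 2 - ln(x)
x₀ = 1.37

x_1 = g(1.370000) = 1.685189
x_2 = g(1.685189) = 1.478122
x_3 = g(1.478122) = 1.609228
x_4 = g(1.609228) = 1.524246
x_5 = g(1.524246) = 1.578500
x_6 = g(1.578500) = 1.543525
x_7 = g(1.543525) = 1.565931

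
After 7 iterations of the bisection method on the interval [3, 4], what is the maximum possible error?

Bisection error bound: |error| ≤ (b-a)/2^n
|error| ≤ (4 - 3)/2^7 = 1/2^7
|error| ≤ 0.0078125000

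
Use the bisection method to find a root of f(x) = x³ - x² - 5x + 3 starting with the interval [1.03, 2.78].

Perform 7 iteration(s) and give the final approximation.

f(x) = x³ - x² - 5x + 3
Initial interval: [1.03, 2.78]

Iteration 1:
  c_1 = (1.030000 + 2.780000)/2 = 1.905000
  f(c_1) = f(1.905000) = -3.240732
  f(a) × f(c) ≥ 0, new interval: [1.905000, 2.780000]
Iteration 2:
  c_2 = (1.905000 + 2.780000)/2 = 2.342500
  f(c_2) = f(2.342500) = -1.345791
  f(a) × f(c) ≥ 0, new interval: [2.342500, 2.780000]
Iteration 3:
  c_3 = (2.342500 + 2.780000)/2 = 2.561250
  f(c_3) = f(2.561250) = 0.435552
  f(a) × f(c) < 0, new interval: [2.342500, 2.561250]
Iteration 4:
  c_4 = (2.342500 + 2.561250)/2 = 2.451875
  f(c_4) = f(2.451875) = -0.531151
  f(a) × f(c) ≥ 0, new interval: [2.451875, 2.561250]
Iteration 5:
  c_5 = (2.451875 + 2.561250)/2 = 2.506562
  f(c_5) = f(2.506562) = -0.067298
  f(a) × f(c) ≥ 0, new interval: [2.506562, 2.561250]
Iteration 6:
  c_6 = (2.506562 + 2.561250)/2 = 2.533906
  f(c_6) = f(2.533906) = 0.179191
  f(a) × f(c) < 0, new interval: [2.506562, 2.533906]
Iteration 7:
  c_7 = (2.506562 + 2.533906)/2 = 2.520234
  f(c_7) = f(2.520234) = 0.054720
  f(a) × f(c) < 0, new interval: [2.506562, 2.520234]

After 7 iteration(s), the approximation is c_7 = 2.520234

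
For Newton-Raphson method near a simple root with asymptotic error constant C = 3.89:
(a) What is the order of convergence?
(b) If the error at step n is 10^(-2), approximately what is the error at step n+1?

(a) Newton-Raphson has quadratic (order 2) convergence near simple roots.
    This means |e_{n+1}| ≈ C|e_n|².

(b) With |e_n| = 10^(-2) and C = 3.89:
    |e_{n+1}| ≈ 3.89 × (10^(-2))² = 3.89 × 10^(-4)

(a) 2 (quadratic); (b) |e_{n+1}| ≈ 3.890e-04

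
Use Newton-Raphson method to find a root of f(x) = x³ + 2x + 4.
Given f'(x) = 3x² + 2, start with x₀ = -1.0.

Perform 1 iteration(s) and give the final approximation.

f(x) = x³ + 2x + 4
f'(x) = 3x² + 2
x₀ = -1.0

Newton-Raphson formula: x_{n+1} = x_n - f(x_n)/f'(x_n)

Iteration 1:
  f(-1.000000) = 1.000000
  f'(-1.000000) = 5.000000
  x_1 = -1.000000 - 1.000000/5.000000 = -1.200000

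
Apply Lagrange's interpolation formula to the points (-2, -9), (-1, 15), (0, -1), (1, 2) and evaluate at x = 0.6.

Lagrange interpolation formula:
P(x) = Σ yᵢ × Lᵢ(x)
where Lᵢ(x) = Π_{j≠i} (x - xⱼ)/(xᵢ - xⱼ)

L_0(0.6) = (0.6 - (-1))/(-2 - (-1)) × (0.6 - 0)/(-2 - 0) × (0.6 - 1)/(-2 - 1) = 0.064000
L_1(0.6) = (0.6 - (-2))/(-1 - (-2)) × (0.6 - 0)/(-1 - 0) × (0.6 - 1)/(-1 - 1) = -0.312000
L_2(0.6) = (0.6 - (-2))/(0 - (-2)) × (0.6 - (-1))/(0 - (-1)) × (0.6 - 1)/(0 - 1) = 0.832000
L_3(0.6) = (0.6 - (-2))/(1 - (-2)) × (0.6 - (-1))/(1 - (-1)) × (0.6 - 0)/(1 - 0) = 0.416000

P(0.6) = (-9)×L_0(0.6) + 15×L_1(0.6) + (-1)×L_2(0.6) + 2×L_3(0.6)
P(0.6) = -5.256000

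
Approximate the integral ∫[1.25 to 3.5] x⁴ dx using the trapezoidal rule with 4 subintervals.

f(x) = x⁴
a = 1.25, b = 3.5, n = 4
h = (b - a)/n = 0.562500

Trapezoidal rule: (h/2)[f(x₀) + 2f(x₁) + 2f(x₂) + ... + f(xₙ)]

x_0 = 1.2500, f(x_0) = 2.441406, coefficient = 1
x_1 = 1.8125, f(x_1) = 10.792252, coefficient = 2
x_2 = 2.3750, f(x_2) = 31.816650, coefficient = 2
x_3 = 2.9375, f(x_3) = 74.458023, coefficient = 2
x_4 = 3.5000, f(x_4) = 150.062500, coefficient = 1

I ≈ (0.562500/2) × 386.637756 = 108.741869
Exact value: 104.433398
Error: 4.308471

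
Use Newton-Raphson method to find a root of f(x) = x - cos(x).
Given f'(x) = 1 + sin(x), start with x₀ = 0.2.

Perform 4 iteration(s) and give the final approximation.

f(x) = x - cos(x)
f'(x) = 1 + sin(x)
x₀ = 0.2

Newton-Raphson formula: x_{n+1} = x_n - f(x_n)/f'(x_n)

Iteration 1:
  f(0.200000) = -0.780067
  f'(0.200000) = 1.198669
  x_1 = 0.200000 - (-0.780067)/1.198669 = 0.850777
Iteration 2:
  f(0.850777) = 0.191378
  f'(0.850777) = 1.751793
  x_2 = 0.850777 - 0.191378/1.751793 = 0.741530
Iteration 3:
  f(0.741530) = 0.004094
  f'(0.741530) = 1.675417
  x_3 = 0.741530 - 0.004094/1.675417 = 0.739086
Iteration 4:
  f(0.739086) = 0.000002
  f'(0.739086) = 1.673613
  x_4 = 0.739086 - 0.000002/1.673613 = 0.739085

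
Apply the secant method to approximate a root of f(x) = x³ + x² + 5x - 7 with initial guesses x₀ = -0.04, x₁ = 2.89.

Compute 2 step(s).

f(x) = x³ + x² + 5x - 7
x₀ = -0.04, x₁ = 2.89

Secant formula: x_{n+1} = x_n - f(x_n)(x_n - x_{n-1})/(f(x_n) - f(x_{n-1}))

Iteration 1:
  f(-0.040000) = -7.198464
  f(2.890000) = 39.939669
  x_2 = 2.890000 - 39.939669×(2.890000 - (-0.040000))/(39.939669 - (-7.198464))
       = 0.407440
Iteration 2:
  f(2.890000) = 39.939669
  f(0.407440) = -4.729153
  x_3 = 0.407440 - (-4.729153)×(0.407440 - 2.890000)/(-4.729153 - 39.939669)
       = 0.670272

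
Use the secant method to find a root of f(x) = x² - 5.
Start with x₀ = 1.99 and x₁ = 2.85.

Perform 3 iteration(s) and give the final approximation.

f(x) = x² - 5
x₀ = 1.99, x₁ = 2.85

Secant formula: x_{n+1} = x_n - f(x_n)(x_n - x_{n-1})/(f(x_n) - f(x_{n-1}))

Iteration 1:
  f(1.990000) = -1.039900
  f(2.850000) = 3.122500
  x_2 = 2.850000 - 3.122500×(2.850000 - 1.990000)/(3.122500 - (-1.039900))
       = 2.204855
Iteration 2:
  f(2.850000) = 3.122500
  f(2.204855) = -0.138613
  x_3 = 2.204855 - (-0.138613)×(2.204855 - 2.850000)/(-0.138613 - 3.122500)
       = 2.232277
Iteration 3:
  f(2.204855) = -0.138613
  f(2.232277) = -0.016939
  x_4 = 2.232277 - (-0.016939)×(2.232277 - 2.204855)/(-0.016939 - (-0.138613))
       = 2.236095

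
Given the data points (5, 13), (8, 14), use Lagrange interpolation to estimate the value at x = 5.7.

Lagrange interpolation formula:
P(x) = Σ yᵢ × Lᵢ(x)
where Lᵢ(x) = Π_{j≠i} (x - xⱼ)/(xᵢ - xⱼ)

L_0(5.7) = (5.7 - 8)/(5 - 8) = 0.766667
L_1(5.7) = (5.7 - 5)/(8 - 5) = 0.233333

P(5.7) = 13×L_0(5.7) + 14×L_1(5.7)
P(5.7) = 13.233333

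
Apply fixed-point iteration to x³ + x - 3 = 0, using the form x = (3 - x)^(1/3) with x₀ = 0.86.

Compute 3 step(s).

Equation: x³ + x - 3 = 0
Fixed-point form: x = (3 - x)^(1/3)
x₀ = 0.86

x_1 = g(0.860000) = 1.288659
x_2 = g(1.288659) = 1.196131
x_3 = g(1.196131) = 1.217311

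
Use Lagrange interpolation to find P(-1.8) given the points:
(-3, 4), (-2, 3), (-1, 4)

Lagrange interpolation formula:
P(x) = Σ yᵢ × Lᵢ(x)
where Lᵢ(x) = Π_{j≠i} (x - xⱼ)/(xᵢ - xⱼ)

L_0(-1.8) = (-1.8 - (-2))/(-3 - (-2)) × (-1.8 - (-1))/(-3 - (-1)) = -0.080000
L_1(-1.8) = (-1.8 - (-3))/(-2 - (-3)) × (-1.8 - (-1))/(-2 - (-1)) = 0.960000
L_2(-1.8) = (-1.8 - (-3))/(-1 - (-3)) × (-1.8 - (-2))/(-1 - (-2)) = 0.120000

P(-1.8) = 4×L_0(-1.8) + 3×L_1(-1.8) + 4×L_2(-1.8)
P(-1.8) = 3.040000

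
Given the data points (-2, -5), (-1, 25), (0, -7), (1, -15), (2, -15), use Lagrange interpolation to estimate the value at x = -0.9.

Lagrange interpolation formula:
P(x) = Σ yᵢ × Lᵢ(x)
where Lᵢ(x) = Π_{j≠i} (x - xⱼ)/(xᵢ - xⱼ)

L_0(-0.9) = (-0.9 - (-1))/(-2 - (-1)) × (-0.9 - 0)/(-2 - 0) × (-0.9 - 1)/(-2 - 1) × (-0.9 - 2)/(-2 - 2) = -0.020662
L_1(-0.9) = (-0.9 - (-2))/(-1 - (-2)) × (-0.9 - 0)/(-1 - 0) × (-0.9 - 1)/(-1 - 1) × (-0.9 - 2)/(-1 - 2) = 0.909150
L_2(-0.9) = (-0.9 - (-2))/(0 - (-2)) × (-0.9 - (-1))/(0 - (-1)) × (-0.9 - 1)/(0 - 1) × (-0.9 - 2)/(0 - 2) = 0.151525
L_3(-0.9) = (-0.9 - (-2))/(1 - (-2)) × (-0.9 - (-1))/(1 - (-1)) × (-0.9 - 0)/(1 - 0) × (-0.9 - 2)/(1 - 2) = -0.047850
L_4(-0.9) = (-0.9 - (-2))/(2 - (-2)) × (-0.9 - (-1))/(2 - (-1)) × (-0.9 - 0)/(2 - 0) × (-0.9 - 1)/(2 - 1) = 0.007837

P(-0.9) = (-5)×L_0(-0.9) + 25×L_1(-0.9) + (-7)×L_2(-0.9) + (-15)×L_3(-0.9) + (-15)×L_4(-0.9)
P(-0.9) = 22.371575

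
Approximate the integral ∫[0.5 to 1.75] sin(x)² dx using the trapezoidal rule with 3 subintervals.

f(x) = sin(x)²
a = 0.5, b = 1.75, n = 3
h = (b - a)/n = 0.416667

Trapezoidal rule: (h/2)[f(x₀) + 2f(x₁) + 2f(x₂) + ... + f(xₙ)]

x_0 = 0.5000, f(x_0) = 0.229849, coefficient = 1
x_1 = 0.9167, f(x_1) = 0.629766, coefficient = 2
x_2 = 1.3333, f(x_2) = 0.944663, coefficient = 2
x_3 = 1.7500, f(x_3) = 0.968228, coefficient = 1

I ≈ (0.416667/2) × 4.346935 = 0.905612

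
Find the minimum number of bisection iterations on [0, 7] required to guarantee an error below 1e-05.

We need (b-a)/2^n ≤ 1e-05
(7 - 0)/2^n ≤ 1e-05
7/2^n ≤ 1e-05
2^n ≥ 700000
n ≥ log₂(700000) = 19.42
n ≥ 20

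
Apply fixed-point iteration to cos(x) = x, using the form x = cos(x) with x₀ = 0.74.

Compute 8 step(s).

Equation: cos(x) = x
Fixed-point form: x = cos(x)
x₀ = 0.74

x_1 = g(0.740000) = 0.738469
x_2 = g(0.738469) = 0.739500
x_3 = g(0.739500) = 0.738805
x_4 = g(0.738805) = 0.739274
x_5 = g(0.739274) = 0.738958
x_6 = g(0.738958) = 0.739171
x_7 = g(0.739171) = 0.739028
x_8 = g(0.739028) = 0.739124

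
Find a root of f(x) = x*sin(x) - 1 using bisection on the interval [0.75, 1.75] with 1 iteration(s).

f(x) = x*sin(x) - 1
Initial interval: [0.75, 1.75]

Iteration 1:
  c_1 = (0.750000 + 1.750000)/2 = 1.250000
  f(c_1) = f(1.250000) = 0.186231
  f(a) × f(c) < 0, new interval: [0.750000, 1.250000]

After 1 iteration(s), the approximation is c_1 = 1.250000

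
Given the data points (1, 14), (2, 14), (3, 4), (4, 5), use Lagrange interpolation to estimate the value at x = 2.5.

Lagrange interpolation formula:
P(x) = Σ yᵢ × Lᵢ(x)
where Lᵢ(x) = Π_{j≠i} (x - xⱼ)/(xᵢ - xⱼ)

L_0(2.5) = (2.5 - 2)/(1 - 2) × (2.5 - 3)/(1 - 3) × (2.5 - 4)/(1 - 4) = -0.062500
L_1(2.5) = (2.5 - 1)/(2 - 1) × (2.5 - 3)/(2 - 3) × (2.5 - 4)/(2 - 4) = 0.562500
L_2(2.5) = (2.5 - 1)/(3 - 1) × (2.5 - 2)/(3 - 2) × (2.5 - 4)/(3 - 4) = 0.562500
L_3(2.5) = (2.5 - 1)/(4 - 1) × (2.5 - 2)/(4 - 2) × (2.5 - 3)/(4 - 3) = -0.062500

P(2.5) = 14×L_0(2.5) + 14×L_1(2.5) + 4×L_2(2.5) + 5×L_3(2.5)
P(2.5) = 8.937500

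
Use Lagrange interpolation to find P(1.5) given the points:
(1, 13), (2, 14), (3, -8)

Lagrange interpolation formula:
P(x) = Σ yᵢ × Lᵢ(x)
where Lᵢ(x) = Π_{j≠i} (x - xⱼ)/(xᵢ - xⱼ)

L_0(1.5) = (1.5 - 2)/(1 - 2) × (1.5 - 3)/(1 - 3) = 0.375000
L_1(1.5) = (1.5 - 1)/(2 - 1) × (1.5 - 3)/(2 - 3) = 0.750000
L_2(1.5) = (1.5 - 1)/(3 - 1) × (1.5 - 2)/(3 - 2) = -0.125000

P(1.5) = 13×L_0(1.5) + 14×L_1(1.5) + (-8)×L_2(1.5)
P(1.5) = 16.375000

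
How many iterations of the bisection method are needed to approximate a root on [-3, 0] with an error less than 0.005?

We need (b-a)/2^n ≤ 0.005
(0 - (-3))/2^n ≤ 0.005
3/2^n ≤ 0.005
2^n ≥ 600
n ≥ log₂(600) = 9.23
n ≥ 10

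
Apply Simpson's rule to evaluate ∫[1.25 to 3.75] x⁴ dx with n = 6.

f(x) = x⁴
a = 1.25, b = 3.75, n = 6
h = (b - a)/n = 0.416667

Simpson's rule: (h/3)[f(x₀) + 4f(x₁) + 2f(x₂) + ... + f(xₙ)]

x_0 = 1.2500, f(x_0) = 2.441406, coefficient = 1
x_1 = 1.6667, f(x_1) = 7.716049, coefficient = 4
x_2 = 2.0833, f(x_2) = 18.838011, coefficient = 2
x_3 = 2.5000, f(x_3) = 39.062500, coefficient = 4
x_4 = 2.9167, f(x_4) = 72.368104, coefficient = 2
x_5 = 3.3333, f(x_5) = 123.456790, coefficient = 4
x_6 = 3.7500, f(x_6) = 197.753906, coefficient = 1

I ≈ (0.416667/3) × 1063.548900 = 147.715125
Exact value: 147.705078
Error: 0.010047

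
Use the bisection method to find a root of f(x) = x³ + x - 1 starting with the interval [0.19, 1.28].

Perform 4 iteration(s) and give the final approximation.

f(x) = x³ + x - 1
Initial interval: [0.19, 1.28]

Iteration 1:
  c_1 = (0.190000 + 1.280000)/2 = 0.735000
  f(c_1) = f(0.735000) = 0.132065
  f(a) × f(c) < 0, new interval: [0.190000, 0.735000]
Iteration 2:
  c_2 = (0.190000 + 0.735000)/2 = 0.462500
  f(c_2) = f(0.462500) = -0.438568
  f(a) × f(c) ≥ 0, new interval: [0.462500, 0.735000]
Iteration 3:
  c_3 = (0.462500 + 0.735000)/2 = 0.598750
  f(c_3) = f(0.598750) = -0.186597
  f(a) × f(c) ≥ 0, new interval: [0.598750, 0.735000]
Iteration 4:
  c_4 = (0.598750 + 0.735000)/2 = 0.666875
  f(c_4) = f(0.666875) = -0.036551
  f(a) × f(c) ≥ 0, new interval: [0.666875, 0.735000]

After 4 iteration(s), the approximation is c_4 = 0.666875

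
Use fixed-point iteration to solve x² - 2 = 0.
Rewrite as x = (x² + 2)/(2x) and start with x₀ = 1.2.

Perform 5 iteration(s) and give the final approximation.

Equation: x² - 2 = 0
Fixed-point form: x = (x² + 2)/(2x)
x₀ = 1.2

x_1 = g(1.200000) = 1.433333
x_2 = g(1.433333) = 1.414341
x_3 = g(1.414341) = 1.414214
x_4 = g(1.414214) = 1.414214
x_5 = g(1.414214) = 1.414214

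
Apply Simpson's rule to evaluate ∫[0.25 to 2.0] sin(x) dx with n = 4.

f(x) = sin(x)
a = 0.25, b = 2.0, n = 4
h = (b - a)/n = 0.437500

Simpson's rule: (h/3)[f(x₀) + 4f(x₁) + 2f(x₂) + ... + f(xₙ)]

x_0 = 0.2500, f(x_0) = 0.247404, coefficient = 1
x_1 = 0.6875, f(x_1) = 0.634607, coefficient = 4
x_2 = 1.1250, f(x_2) = 0.902268, coefficient = 2
x_3 = 1.5625, f(x_3) = 0.999966, coefficient = 4
x_4 = 2.0000, f(x_4) = 0.909297, coefficient = 1

I ≈ (0.437500/3) × 9.499527 = 1.385348
Exact value: 1.385059
Error: 0.000288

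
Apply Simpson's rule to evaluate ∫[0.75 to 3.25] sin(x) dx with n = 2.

f(x) = sin(x)
a = 0.75, b = 3.25, n = 2
h = (b - a)/n = 1.250000

Simpson's rule: (h/3)[f(x₀) + 4f(x₁) + 2f(x₂) + ... + f(xₙ)]

x_0 = 0.7500, f(x_0) = 0.681639, coefficient = 1
x_1 = 2.0000, f(x_1) = 0.909297, coefficient = 4
x_2 = 3.2500, f(x_2) = -0.108195, coefficient = 1

I ≈ (1.250000/3) × 4.210633 = 1.754431
Exact value: 1.725819
Error: 0.028612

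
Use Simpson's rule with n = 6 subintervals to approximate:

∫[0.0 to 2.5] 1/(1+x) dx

f(x) = 1/(1+x)
a = 0.0, b = 2.5, n = 6
h = (b - a)/n = 0.416667

Simpson's rule: (h/3)[f(x₀) + 4f(x₁) + 2f(x₂) + ... + f(xₙ)]

x_0 = 0.0000, f(x_0) = 1.000000, coefficient = 1
x_1 = 0.4167, f(x_1) = 0.705882, coefficient = 4
x_2 = 0.8333, f(x_2) = 0.545455, coefficient = 2
x_3 = 1.2500, f(x_3) = 0.444444, coefficient = 4
x_4 = 1.6667, f(x_4) = 0.375000, coefficient = 2
x_5 = 2.0833, f(x_5) = 0.324324, coefficient = 4
x_6 = 2.5000, f(x_6) = 0.285714, coefficient = 1

I ≈ (0.416667/3) × 9.025228 = 1.253504
Exact value: 1.252763
Error: 0.000741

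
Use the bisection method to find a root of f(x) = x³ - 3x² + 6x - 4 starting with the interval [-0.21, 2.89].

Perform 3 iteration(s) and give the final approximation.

f(x) = x³ - 3x² + 6x - 4
Initial interval: [-0.21, 2.89]

Iteration 1:
  c_1 = (-0.210000 + 2.890000)/2 = 1.340000
  f(c_1) = f(1.340000) = 1.059304
  f(a) × f(c) < 0, new interval: [-0.210000, 1.340000]
Iteration 2:
  c_2 = (-0.210000 + 1.340000)/2 = 0.565000
  f(c_2) = f(0.565000) = -1.387313
  f(a) × f(c) ≥ 0, new interval: [0.565000, 1.340000]
Iteration 3:
  c_3 = (0.565000 + 1.340000)/2 = 0.952500
  f(c_3) = f(0.952500) = -0.142607
  f(a) × f(c) ≥ 0, new interval: [0.952500, 1.340000]

After 3 iteration(s), the approximation is c_3 = 0.952500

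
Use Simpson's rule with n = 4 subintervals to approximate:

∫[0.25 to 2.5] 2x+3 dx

f(x) = 2x+3
a = 0.25, b = 2.5, n = 4
h = (b - a)/n = 0.562500

Simpson's rule: (h/3)[f(x₀) + 4f(x₁) + 2f(x₂) + ... + f(xₙ)]

x_0 = 0.2500, f(x_0) = 3.500000, coefficient = 1
x_1 = 0.8125, f(x_1) = 4.625000, coefficient = 4
x_2 = 1.3750, f(x_2) = 5.750000, coefficient = 2
x_3 = 1.9375, f(x_3) = 6.875000, coefficient = 4
x_4 = 2.5000, f(x_4) = 8.000000, coefficient = 1

I ≈ (0.562500/3) × 69.000000 = 12.937500
Exact value: 12.937500
Error: 0.000000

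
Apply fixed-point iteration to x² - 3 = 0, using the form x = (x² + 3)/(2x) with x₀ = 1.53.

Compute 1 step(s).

Equation: x² - 3 = 0
Fixed-point form: x = (x² + 3)/(2x)
x₀ = 1.53

x_1 = g(1.530000) = 1.745392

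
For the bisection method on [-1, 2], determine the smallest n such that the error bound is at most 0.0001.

We need (b-a)/2^n ≤ 0.0001
(2 - (-1))/2^n ≤ 0.0001
3/2^n ≤ 0.0001
2^n ≥ 30000
n ≥ log₂(30000) = 14.87
n ≥ 15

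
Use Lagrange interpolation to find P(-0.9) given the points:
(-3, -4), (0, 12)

Lagrange interpolation formula:
P(x) = Σ yᵢ × Lᵢ(x)
where Lᵢ(x) = Π_{j≠i} (x - xⱼ)/(xᵢ - xⱼ)

L_0(-0.9) = (-0.9 - 0)/(-3 - 0) = 0.300000
L_1(-0.9) = (-0.9 - (-3))/(0 - (-3)) = 0.700000

P(-0.9) = (-4)×L_0(-0.9) + 12×L_1(-0.9)
P(-0.9) = 7.200000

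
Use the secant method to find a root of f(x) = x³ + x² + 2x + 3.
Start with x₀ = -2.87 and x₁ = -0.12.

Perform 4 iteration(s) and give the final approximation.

f(x) = x³ + x² + 2x + 3
x₀ = -2.87, x₁ = -0.12

Secant formula: x_{n+1} = x_n - f(x_n)(x_n - x_{n-1})/(f(x_n) - f(x_{n-1}))

Iteration 1:
  f(-2.870000) = -18.143003
  f(-0.120000) = 2.772672
  x_2 = -0.120000 - 2.772672×(-0.120000 - (-2.870000))/(2.772672 - (-18.143003))
       = -0.484552
Iteration 2:
  f(-0.120000) = 2.772672
  f(-0.484552) = 2.151919
  x_3 = -0.484552 - 2.151919×(-0.484552 - (-0.120000))/(2.151919 - 2.772672)
       = -1.748316
Iteration 3:
  f(-0.484552) = 2.151919
  f(-1.748316) = -2.783942
  x_4 = -1.748316 - (-2.783942)×(-1.748316 - (-0.484552))/(-2.783942 - 2.151919)
       = -1.035523
Iteration 4:
  f(-1.748316) = -2.783942
  f(-1.035523) = 0.890862
  x_5 = -1.035523 - 0.890862×(-1.035523 - (-1.748316))/(0.890862 - (-2.783942))
       = -1.208322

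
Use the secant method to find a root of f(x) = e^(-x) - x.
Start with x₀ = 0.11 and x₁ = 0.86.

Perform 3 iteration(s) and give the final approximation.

f(x) = e^(-x) - x
x₀ = 0.11, x₁ = 0.86

Secant formula: x_{n+1} = x_n - f(x_n)(x_n - x_{n-1})/(f(x_n) - f(x_{n-1}))

Iteration 1:
  f(0.110000) = 0.785834
  f(0.860000) = -0.436838
  x_2 = 0.860000 - (-0.436838)×(0.860000 - 0.110000)/(-0.436838 - 0.785834)
       = 0.592039
Iteration 2:
  f(0.860000) = -0.436838
  f(0.592039) = -0.038841
  x_3 = 0.592039 - (-0.038841)×(0.592039 - 0.860000)/(-0.038841 - (-0.436838))
       = 0.565888
Iteration 3:
  f(0.592039) = -0.038841
  f(0.565888) = 0.001967
  x_4 = 0.565888 - 0.001967×(0.565888 - 0.592039)/(0.001967 - (-0.038841))
       = 0.567149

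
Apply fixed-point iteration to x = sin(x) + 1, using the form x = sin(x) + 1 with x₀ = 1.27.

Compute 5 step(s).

Equation: x = sin(x) + 1
Fixed-point form: x = sin(x) + 1
x₀ = 1.27

x_1 = g(1.270000) = 1.955101
x_2 = g(1.955101) = 1.927059
x_3 = g(1.927059) = 1.937207
x_4 = g(1.937207) = 1.933619
x_5 = g(1.933619) = 1.934899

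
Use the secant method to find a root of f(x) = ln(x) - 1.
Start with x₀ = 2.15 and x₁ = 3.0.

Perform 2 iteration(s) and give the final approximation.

f(x) = ln(x) - 1
x₀ = 2.15, x₁ = 3.0

Secant formula: x_{n+1} = x_n - f(x_n)(x_n - x_{n-1})/(f(x_n) - f(x_{n-1}))

Iteration 1:
  f(2.150000) = -0.234532
  f(3.000000) = 0.098612
  x_2 = 3.000000 - 0.098612×(3.000000 - 2.150000)/(0.098612 - (-0.234532))
       = 2.748396
Iteration 2:
  f(3.000000) = 0.098612
  f(2.748396) = 0.011018
  x_3 = 2.748396 - 0.011018×(2.748396 - 3.000000)/(0.011018 - 0.098612)
       = 2.716750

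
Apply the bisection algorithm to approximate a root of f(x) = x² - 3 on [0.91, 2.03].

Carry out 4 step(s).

f(x) = x² - 3
Initial interval: [0.91, 2.03]

Iteration 1:
  c_1 = (0.910000 + 2.030000)/2 = 1.470000
  f(c_1) = f(1.470000) = -0.839100
  f(a) × f(c) ≥ 0, new interval: [1.470000, 2.030000]
Iteration 2:
  c_2 = (1.470000 + 2.030000)/2 = 1.750000
  f(c_2) = f(1.750000) = 0.062500
  f(a) × f(c) < 0, new interval: [1.470000, 1.750000]
Iteration 3:
  c_3 = (1.470000 + 1.750000)/2 = 1.610000
  f(c_3) = f(1.610000) = -0.407900
  f(a) × f(c) ≥ 0, new interval: [1.610000, 1.750000]
Iteration 4:
  c_4 = (1.610000 + 1.750000)/2 = 1.680000
  f(c_4) = f(1.680000) = -0.177600
  f(a) × f(c) ≥ 0, new interval: [1.680000, 1.750000]

After 4 iteration(s), the approximation is c_4 = 1.680000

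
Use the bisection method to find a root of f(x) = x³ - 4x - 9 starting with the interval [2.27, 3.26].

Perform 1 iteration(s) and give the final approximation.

f(x) = x³ - 4x - 9
Initial interval: [2.27, 3.26]

Iteration 1:
  c_1 = (2.270000 + 3.260000)/2 = 2.765000
  f(c_1) = f(2.765000) = 1.079047
  f(a) × f(c) < 0, new interval: [2.270000, 2.765000]

After 1 iteration(s), the approximation is c_1 = 2.765000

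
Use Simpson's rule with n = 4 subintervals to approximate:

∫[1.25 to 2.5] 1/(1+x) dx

f(x) = 1/(1+x)
a = 1.25, b = 2.5, n = 4
h = (b - a)/n = 0.312500

Simpson's rule: (h/3)[f(x₀) + 4f(x₁) + 2f(x₂) + ... + f(xₙ)]

x_0 = 1.2500, f(x_0) = 0.444444, coefficient = 1
x_1 = 1.5625, f(x_1) = 0.390244, coefficient = 4
x_2 = 1.8750, f(x_2) = 0.347826, coefficient = 2
x_3 = 2.1875, f(x_3) = 0.313725, coefficient = 4
x_4 = 2.5000, f(x_4) = 0.285714, coefficient = 1

I ≈ (0.312500/3) × 4.241688 = 0.441843
Exact value: 0.441833
Error: 0.000010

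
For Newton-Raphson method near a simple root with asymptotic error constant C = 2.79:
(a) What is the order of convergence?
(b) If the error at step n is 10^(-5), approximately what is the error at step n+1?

(a) Newton-Raphson has quadratic (order 2) convergence near simple roots.
    This means |e_{n+1}| ≈ C|e_n|².

(b) With |e_n| = 10^(-5) and C = 2.79:
    |e_{n+1}| ≈ 2.79 × (10^(-5))² = 2.79 × 10^(-10)

(a) 2 (quadratic); (b) |e_{n+1}| ≈ 2.790e-10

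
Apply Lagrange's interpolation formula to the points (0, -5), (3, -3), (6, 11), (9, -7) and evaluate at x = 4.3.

Lagrange interpolation formula:
P(x) = Σ yᵢ × Lᵢ(x)
where Lᵢ(x) = Π_{j≠i} (x - xⱼ)/(xᵢ - xⱼ)

L_0(4.3) = (4.3 - 3)/(0 - 3) × (4.3 - 6)/(0 - 6) × (4.3 - 9)/(0 - 9) = -0.064117
L_1(4.3) = (4.3 - 0)/(3 - 0) × (4.3 - 6)/(3 - 6) × (4.3 - 9)/(3 - 9) = 0.636241
L_2(4.3) = (4.3 - 0)/(6 - 0) × (4.3 - 3)/(6 - 3) × (4.3 - 9)/(6 - 9) = 0.486537
L_3(4.3) = (4.3 - 0)/(9 - 0) × (4.3 - 3)/(9 - 3) × (4.3 - 6)/(9 - 6) = -0.058660

P(4.3) = (-5)×L_0(4.3) + (-3)×L_1(4.3) + 11×L_2(4.3) + (-7)×L_3(4.3)
P(4.3) = 4.174395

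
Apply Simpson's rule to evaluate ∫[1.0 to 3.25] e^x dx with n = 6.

f(x) = e^x
a = 1.0, b = 3.25, n = 6
h = (b - a)/n = 0.375000

Simpson's rule: (h/3)[f(x₀) + 4f(x₁) + 2f(x₂) + ... + f(xₙ)]

x_0 = 1.0000, f(x_0) = 2.718282, coefficient = 1
x_1 = 1.3750, f(x_1) = 3.955077, coefficient = 4
x_2 = 1.7500, f(x_2) = 5.754603, coefficient = 2
x_3 = 2.1250, f(x_3) = 8.372897, coefficient = 4
x_4 = 2.5000, f(x_4) = 12.182494, coefficient = 2
x_5 = 2.8750, f(x_5) = 17.725424, coefficient = 4
x_6 = 3.2500, f(x_6) = 25.790340, coefficient = 1

I ≈ (0.375000/3) × 184.596408 = 23.074551
Exact value: 23.072058
Error: 0.002493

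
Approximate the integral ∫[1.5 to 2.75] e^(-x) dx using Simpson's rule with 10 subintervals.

f(x) = e^(-x)
a = 1.5, b = 2.75, n = 10
h = (b - a)/n = 0.125000

Simpson's rule: (h/3)[f(x₀) + 4f(x₁) + 2f(x₂) + ... + f(xₙ)]

x_0 = 1.5000, f(x_0) = 0.223130, coefficient = 1
x_1 = 1.6250, f(x_1) = 0.196912, coefficient = 4
x_2 = 1.7500, f(x_2) = 0.173774, coefficient = 2
x_3 = 1.8750, f(x_3) = 0.153355, coefficient = 4
x_4 = 2.0000, f(x_4) = 0.135335, coefficient = 2
x_5 = 2.1250, f(x_5) = 0.119433, coefficient = 4
x_6 = 2.2500, f(x_6) = 0.105399, coefficient = 2
x_7 = 2.3750, f(x_7) = 0.093014, coefficient = 4
x_8 = 2.5000, f(x_8) = 0.082085, coefficient = 2
x_9 = 2.6250, f(x_9) = 0.072440, coefficient = 4
x_10 = 2.7500, f(x_10) = 0.063928, coefficient = 1

I ≈ (0.125000/3) × 3.820860 = 0.159203
Exact value: 0.159202
Error: 0.000000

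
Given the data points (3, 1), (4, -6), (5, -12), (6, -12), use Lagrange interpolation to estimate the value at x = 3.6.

Lagrange interpolation formula:
P(x) = Σ yᵢ × Lᵢ(x)
where Lᵢ(x) = Π_{j≠i} (x - xⱼ)/(xᵢ - xⱼ)

L_0(3.6) = (3.6 - 4)/(3 - 4) × (3.6 - 5)/(3 - 5) × (3.6 - 6)/(3 - 6) = 0.224000
L_1(3.6) = (3.6 - 3)/(4 - 3) × (3.6 - 5)/(4 - 5) × (3.6 - 6)/(4 - 6) = 1.008000
L_2(3.6) = (3.6 - 3)/(5 - 3) × (3.6 - 4)/(5 - 4) × (3.6 - 6)/(5 - 6) = -0.288000
L_3(3.6) = (3.6 - 3)/(6 - 3) × (3.6 - 4)/(6 - 4) × (3.6 - 5)/(6 - 5) = 0.056000

P(3.6) = 1×L_0(3.6) + (-6)×L_1(3.6) + (-12)×L_2(3.6) + (-12)×L_3(3.6)
P(3.6) = -3.040000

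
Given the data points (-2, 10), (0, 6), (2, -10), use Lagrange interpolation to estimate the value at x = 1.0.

Lagrange interpolation formula:
P(x) = Σ yᵢ × Lᵢ(x)
where Lᵢ(x) = Π_{j≠i} (x - xⱼ)/(xᵢ - xⱼ)

L_0(1.0) = (1.0 - 0)/(-2 - 0) × (1.0 - 2)/(-2 - 2) = -0.125000
L_1(1.0) = (1.0 - (-2))/(0 - (-2)) × (1.0 - 2)/(0 - 2) = 0.750000
L_2(1.0) = (1.0 - (-2))/(2 - (-2)) × (1.0 - 0)/(2 - 0) = 0.375000

P(1.0) = 10×L_0(1.0) + 6×L_1(1.0) + (-10)×L_2(1.0)
P(1.0) = -0.500000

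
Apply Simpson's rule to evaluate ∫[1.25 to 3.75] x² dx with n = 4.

f(x) = x²
a = 1.25, b = 3.75, n = 4
h = (b - a)/n = 0.625000

Simpson's rule: (h/3)[f(x₀) + 4f(x₁) + 2f(x₂) + ... + f(xₙ)]

x_0 = 1.2500, f(x_0) = 1.562500, coefficient = 1
x_1 = 1.8750, f(x_1) = 3.515625, coefficient = 4
x_2 = 2.5000, f(x_2) = 6.250000, coefficient = 2
x_3 = 3.1250, f(x_3) = 9.765625, coefficient = 4
x_4 = 3.7500, f(x_4) = 14.062500, coefficient = 1

I ≈ (0.625000/3) × 81.250000 = 16.927083
Exact value: 16.927083
Error: 0.000000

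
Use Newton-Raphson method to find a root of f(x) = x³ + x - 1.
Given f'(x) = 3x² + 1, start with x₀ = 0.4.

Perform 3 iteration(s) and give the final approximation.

f(x) = x³ + x - 1
f'(x) = 3x² + 1
x₀ = 0.4

Newton-Raphson formula: x_{n+1} = x_n - f(x_n)/f'(x_n)

Iteration 1:
  f(0.400000) = -0.536000
  f'(0.400000) = 1.480000
  x_1 = 0.400000 - (-0.536000)/1.480000 = 0.762162
Iteration 2:
  f(0.762162) = 0.204895
  f'(0.762162) = 2.742673
  x_2 = 0.762162 - 0.204895/2.742673 = 0.687456
Iteration 3:
  f(0.687456) = 0.012344
  f'(0.687456) = 2.417786
  x_3 = 0.687456 - 0.012344/2.417786 = 0.682350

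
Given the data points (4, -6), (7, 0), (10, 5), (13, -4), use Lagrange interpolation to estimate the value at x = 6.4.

Lagrange interpolation formula:
P(x) = Σ yᵢ × Lᵢ(x)
where Lᵢ(x) = Π_{j≠i} (x - xⱼ)/(xᵢ - xⱼ)

L_0(6.4) = (6.4 - 7)/(4 - 7) × (6.4 - 10)/(4 - 10) × (6.4 - 13)/(4 - 13) = 0.088000
L_1(6.4) = (6.4 - 4)/(7 - 4) × (6.4 - 10)/(7 - 10) × (6.4 - 13)/(7 - 13) = 1.056000
L_2(6.4) = (6.4 - 4)/(10 - 4) × (6.4 - 7)/(10 - 7) × (6.4 - 13)/(10 - 13) = -0.176000
L_3(6.4) = (6.4 - 4)/(13 - 4) × (6.4 - 7)/(13 - 7) × (6.4 - 10)/(13 - 10) = 0.032000

P(6.4) = (-6)×L_0(6.4) + 0×L_1(6.4) + 5×L_2(6.4) + (-4)×L_3(6.4)
P(6.4) = -1.536000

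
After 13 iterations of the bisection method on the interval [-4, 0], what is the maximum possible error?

Bisection error bound: |error| ≤ (b-a)/2^n
|error| ≤ (0 - (-4))/2^13 = 4/2^13
|error| ≤ 0.0004882812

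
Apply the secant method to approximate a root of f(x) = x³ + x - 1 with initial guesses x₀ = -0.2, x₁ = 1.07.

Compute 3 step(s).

f(x) = x³ + x - 1
x₀ = -0.2, x₁ = 1.07

Secant formula: x_{n+1} = x_n - f(x_n)(x_n - x_{n-1})/(f(x_n) - f(x_{n-1}))

Iteration 1:
  f(-0.200000) = -1.208000
  f(1.070000) = 1.295043
  x_2 = 1.070000 - 1.295043×(1.070000 - (-0.200000))/(1.295043 - (-1.208000))
       = 0.412918
Iteration 2:
  f(1.070000) = 1.295043
  f(0.412918) = -0.516679
  x_3 = 0.412918 - (-0.516679)×(0.412918 - 1.070000)/(-0.516679 - 1.295043)
       = 0.600309
Iteration 3:
  f(0.412918) = -0.516679
  f(0.600309) = -0.183357
  x_4 = 0.600309 - (-0.183357)×(0.600309 - 0.412918)/(-0.183357 - (-0.516679))
       = 0.703391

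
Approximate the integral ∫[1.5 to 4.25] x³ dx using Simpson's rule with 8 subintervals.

f(x) = x³
a = 1.5, b = 4.25, n = 8
h = (b - a)/n = 0.343750

Simpson's rule: (h/3)[f(x₀) + 4f(x₁) + 2f(x₂) + ... + f(xₙ)]

x_0 = 1.5000, f(x_0) = 3.375000, coefficient = 1
x_1 = 1.8438, f(x_1) = 6.267670, coefficient = 4
x_2 = 2.1875, f(x_2) = 10.467529, coefficient = 2
x_3 = 2.5312, f(x_3) = 16.218292, coefficient = 4
x_4 = 2.8750, f(x_4) = 23.763672, coefficient = 2
x_5 = 3.2188, f(x_5) = 33.347382, coefficient = 4
x_6 = 3.5625, f(x_6) = 45.213135, coefficient = 2
x_7 = 3.9062, f(x_7) = 59.604645, coefficient = 4
x_8 = 4.2500, f(x_8) = 76.765625, coefficient = 1

I ≈ (0.343750/3) × 700.781250 = 80.297852
Exact value: 80.297852
Error: 0.000000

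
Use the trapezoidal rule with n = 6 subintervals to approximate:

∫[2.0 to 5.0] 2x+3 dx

f(x) = 2x+3
a = 2.0, b = 5.0, n = 6
h = (b - a)/n = 0.500000

Trapezoidal rule: (h/2)[f(x₀) + 2f(x₁) + 2f(x₂) + ... + f(xₙ)]

x_0 = 2.0000, f(x_0) = 7.000000, coefficient = 1
x_1 = 2.5000, f(x_1) = 8.000000, coefficient = 2
x_2 = 3.0000, f(x_2) = 9.000000, coefficient = 2
x_3 = 3.5000, f(x_3) = 10.000000, coefficient = 2
x_4 = 4.0000, f(x_4) = 11.000000, coefficient = 2
x_5 = 4.5000, f(x_5) = 12.000000, coefficient = 2
x_6 = 5.0000, f(x_6) = 13.000000, coefficient = 1

I ≈ (0.500000/2) × 120.000000 = 30.000000
Exact value: 30.000000
Error: 0.000000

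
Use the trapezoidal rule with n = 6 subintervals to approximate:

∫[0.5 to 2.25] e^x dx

f(x) = e^x
a = 0.5, b = 2.25, n = 6
h = (b - a)/n = 0.291667

Trapezoidal rule: (h/2)[f(x₀) + 2f(x₁) + 2f(x₂) + ... + f(xₙ)]

x_0 = 0.5000, f(x_0) = 1.648721, coefficient = 1
x_1 = 0.7917, f(x_1) = 2.207072, coefficient = 2
x_2 = 1.0833, f(x_2) = 2.954512, coefficient = 2
x_3 = 1.3750, f(x_3) = 3.955077, coefficient = 2
x_4 = 1.6667, f(x_4) = 5.294490, coefficient = 2
x_5 = 1.9583, f(x_5) = 7.087505, coefficient = 2
x_6 = 2.2500, f(x_6) = 9.487736, coefficient = 1

I ≈ (0.291667/2) × 54.133767 = 7.894508
Exact value: 7.839015
Error: 0.055493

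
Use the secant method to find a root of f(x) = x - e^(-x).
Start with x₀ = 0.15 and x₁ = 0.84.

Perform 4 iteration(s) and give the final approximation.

f(x) = x - e^(-x)
x₀ = 0.15, x₁ = 0.84

Secant formula: x_{n+1} = x_n - f(x_n)(x_n - x_{n-1})/(f(x_n) - f(x_{n-1}))

Iteration 1:
  f(0.150000) = -0.710708
  f(0.840000) = 0.408289
  x_2 = 0.840000 - 0.408289×(0.840000 - 0.150000)/(0.408289 - (-0.710708))
       = 0.588239
Iteration 2:
  f(0.840000) = 0.408289
  f(0.588239) = 0.032935
  x_3 = 0.588239 - 0.032935×(0.588239 - 0.840000)/(0.032935 - 0.408289)
       = 0.566149
Iteration 3:
  f(0.588239) = 0.032935
  f(0.566149) = -0.001559
  x_4 = 0.566149 - (-0.001559)×(0.566149 - 0.588239)/(-0.001559 - 0.032935)
       = 0.567147
Iteration 4:
  f(0.566149) = -0.001559
  f(0.567147) = 0.000006
  x_5 = 0.567147 - 0.000006×(0.567147 - 0.566149)/(0.000006 - (-0.001559))
       = 0.567143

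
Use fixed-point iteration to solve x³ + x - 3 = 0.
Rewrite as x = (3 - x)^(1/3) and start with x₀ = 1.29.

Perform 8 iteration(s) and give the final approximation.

Equation: x³ + x - 3 = 0
Fixed-point form: x = (3 - x)^(1/3)
x₀ = 1.29

x_1 = g(1.290000) = 1.195819
x_2 = g(1.195819) = 1.217382
x_3 = g(1.217382) = 1.212512
x_4 = g(1.212512) = 1.213615
x_5 = g(1.213615) = 1.213366
x_6 = g(1.213366) = 1.213422
x_7 = g(1.213422) = 1.213409
x_8 = g(1.213409) = 1.213412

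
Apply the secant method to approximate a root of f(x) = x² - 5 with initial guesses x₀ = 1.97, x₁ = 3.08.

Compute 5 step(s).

f(x) = x² - 5
x₀ = 1.97, x₁ = 3.08

Secant formula: x_{n+1} = x_n - f(x_n)(x_n - x_{n-1})/(f(x_n) - f(x_{n-1}))

Iteration 1:
  f(1.970000) = -1.119100
  f(3.080000) = 4.486400
  x_2 = 3.080000 - 4.486400×(3.080000 - 1.970000)/(4.486400 - (-1.119100))
       = 2.191604
Iteration 2:
  f(3.080000) = 4.486400
  f(2.191604) = -0.196872
  x_3 = 2.191604 - (-0.196872)×(2.191604 - 3.080000)/(-0.196872 - 4.486400)
       = 2.228950
Iteration 3:
  f(2.191604) = -0.196872
  f(2.228950) = -0.031783
  x_4 = 2.228950 - (-0.031783)×(2.228950 - 2.191604)/(-0.031783 - (-0.196872))
       = 2.236140
Iteration 4:
  f(2.228950) = -0.031783
  f(2.236140) = 0.000320
  x_5 = 2.236140 - 0.000320×(2.236140 - 2.228950)/(0.000320 - (-0.031783))
       = 2.236068
Iteration 5:
  f(2.236140) = 0.000320
  f(2.236068) = -0.000001
  x_6 = 2.236068 - (-0.000001)×(2.236068 - 2.236140)/(-0.000001 - 0.000320)
       = 2.236068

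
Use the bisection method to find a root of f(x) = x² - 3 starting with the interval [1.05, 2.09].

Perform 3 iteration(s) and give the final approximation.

f(x) = x² - 3
Initial interval: [1.05, 2.09]

Iteration 1:
  c_1 = (1.050000 + 2.090000)/2 = 1.570000
  f(c_1) = f(1.570000) = -0.535100
  f(a) × f(c) ≥ 0, new interval: [1.570000, 2.090000]
Iteration 2:
  c_2 = (1.570000 + 2.090000)/2 = 1.830000
  f(c_2) = f(1.830000) = 0.348900
  f(a) × f(c) < 0, new interval: [1.570000, 1.830000]
Iteration 3:
  c_3 = (1.570000 + 1.830000)/2 = 1.700000
  f(c_3) = f(1.700000) = -0.110000
  f(a) × f(c) ≥ 0, new interval: [1.700000, 1.830000]

After 3 iteration(s), the approximation is c_3 = 1.700000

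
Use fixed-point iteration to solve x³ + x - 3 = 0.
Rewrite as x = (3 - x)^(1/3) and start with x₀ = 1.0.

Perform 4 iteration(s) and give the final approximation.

Equation: x³ + x - 3 = 0
Fixed-point form: x = (3 - x)^(1/3)
x₀ = 1.0

x_1 = g(1.000000) = 1.259921
x_2 = g(1.259921) = 1.202790
x_3 = g(1.202790) = 1.215812
x_4 = g(1.215812) = 1.212868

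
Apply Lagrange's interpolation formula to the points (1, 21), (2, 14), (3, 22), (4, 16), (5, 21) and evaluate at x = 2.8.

Lagrange interpolation formula:
P(x) = Σ yᵢ × Lᵢ(x)
where Lᵢ(x) = Π_{j≠i} (x - xⱼ)/(xᵢ - xⱼ)

L_0(2.8) = (2.8 - 2)/(1 - 2) × (2.8 - 3)/(1 - 3) × (2.8 - 4)/(1 - 4) × (2.8 - 5)/(1 - 5) = -0.017600
L_1(2.8) = (2.8 - 1)/(2 - 1) × (2.8 - 3)/(2 - 3) × (2.8 - 4)/(2 - 4) × (2.8 - 5)/(2 - 5) = 0.158400
L_2(2.8) = (2.8 - 1)/(3 - 1) × (2.8 - 2)/(3 - 2) × (2.8 - 4)/(3 - 4) × (2.8 - 5)/(3 - 5) = 0.950400
L_3(2.8) = (2.8 - 1)/(4 - 1) × (2.8 - 2)/(4 - 2) × (2.8 - 3)/(4 - 3) × (2.8 - 5)/(4 - 5) = -0.105600
L_4(2.8) = (2.8 - 1)/(5 - 1) × (2.8 - 2)/(5 - 2) × (2.8 - 3)/(5 - 3) × (2.8 - 4)/(5 - 4) = 0.014400

P(2.8) = 21×L_0(2.8) + 14×L_1(2.8) + 22×L_2(2.8) + 16×L_3(2.8) + 21×L_4(2.8)
P(2.8) = 21.369600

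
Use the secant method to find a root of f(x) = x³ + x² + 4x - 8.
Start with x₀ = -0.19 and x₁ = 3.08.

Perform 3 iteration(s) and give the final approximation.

f(x) = x³ + x² + 4x - 8
x₀ = -0.19, x₁ = 3.08

Secant formula: x_{n+1} = x_n - f(x_n)(x_n - x_{n-1})/(f(x_n) - f(x_{n-1}))

Iteration 1:
  f(-0.190000) = -8.730759
  f(3.080000) = 43.024512
  x_2 = 3.080000 - 43.024512×(3.080000 - (-0.190000))/(43.024512 - (-8.730759))
       = 0.361627
Iteration 2:
  f(3.080000) = 43.024512
  f(0.361627) = -6.375429
  x_3 = 0.361627 - (-6.375429)×(0.361627 - 3.080000)/(-6.375429 - 43.024512)
       = 0.712453
Iteration 3:
  f(0.361627) = -6.375429
  f(0.712453) = -4.280967
  x_4 = 0.712453 - (-4.280967)×(0.712453 - 0.361627)/(-4.280967 - (-6.375429))
       = 1.429523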